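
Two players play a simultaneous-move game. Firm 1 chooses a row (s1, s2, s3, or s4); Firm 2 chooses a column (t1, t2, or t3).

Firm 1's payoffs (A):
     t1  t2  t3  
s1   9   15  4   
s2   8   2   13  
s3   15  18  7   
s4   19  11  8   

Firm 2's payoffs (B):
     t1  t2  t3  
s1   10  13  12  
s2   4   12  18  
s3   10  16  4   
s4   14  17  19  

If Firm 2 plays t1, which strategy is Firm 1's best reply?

s4

With Firm 2 fixed at t1, Firm 1's payoffs are: s1 → 9, s2 → 8, s3 → 15, s4 → 19.
The maximum is 19, achieved by s4.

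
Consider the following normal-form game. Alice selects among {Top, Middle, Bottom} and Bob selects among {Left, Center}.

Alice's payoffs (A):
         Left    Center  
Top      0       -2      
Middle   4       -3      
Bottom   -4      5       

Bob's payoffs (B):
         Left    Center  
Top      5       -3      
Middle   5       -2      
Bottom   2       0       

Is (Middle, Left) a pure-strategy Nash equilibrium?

Yes

Holding Bob at Left: Alice gets 4 from Middle, versus 0 from Top, -4 from Bottom. No profitable deviation for Alice.
Holding Alice at Middle: Bob gets 5 from Left, versus -2 from Center. No profitable deviation for Bob either.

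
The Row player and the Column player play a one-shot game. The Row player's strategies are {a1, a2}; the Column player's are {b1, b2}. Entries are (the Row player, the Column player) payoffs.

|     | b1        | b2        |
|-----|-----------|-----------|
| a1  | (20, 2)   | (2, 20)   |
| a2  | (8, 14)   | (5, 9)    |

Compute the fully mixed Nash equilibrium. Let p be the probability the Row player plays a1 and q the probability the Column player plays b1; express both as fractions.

p = 5/23, q = 1/5

In a mixed NE each player is indifferent between their pure strategies, so the opponent's mix sets the indifference.
The Column player indifferent between b1 and b2: p·2 + (1−p)·14 = p·20 + (1−p)·9 ⟹ 14 + (-12)p = 9 + 11p ⟹ p = 5/23.
The Row player indifferent between a1 and a2: q·20 + (1−q)·2 = q·8 + (1−q)·5 ⟹ 2 + 18q = 5 + 3q ⟹ q = 1/5.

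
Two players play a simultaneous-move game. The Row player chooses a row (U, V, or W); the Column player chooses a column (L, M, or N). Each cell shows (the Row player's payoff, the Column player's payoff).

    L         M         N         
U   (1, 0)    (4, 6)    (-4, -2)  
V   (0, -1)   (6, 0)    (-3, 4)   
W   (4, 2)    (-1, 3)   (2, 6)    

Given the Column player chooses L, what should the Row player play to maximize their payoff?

W

With the Column player fixed at L, the Row player's payoffs are: U → 1, V → 0, W → 4.
The maximum is 4, achieved by W.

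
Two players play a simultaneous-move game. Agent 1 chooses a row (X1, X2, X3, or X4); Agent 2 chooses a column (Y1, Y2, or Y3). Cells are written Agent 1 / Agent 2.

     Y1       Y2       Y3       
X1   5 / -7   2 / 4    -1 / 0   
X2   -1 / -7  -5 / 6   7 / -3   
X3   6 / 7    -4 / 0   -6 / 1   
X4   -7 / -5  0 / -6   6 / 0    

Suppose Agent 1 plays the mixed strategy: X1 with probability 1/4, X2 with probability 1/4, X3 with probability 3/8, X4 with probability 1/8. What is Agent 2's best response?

Agent 2's best reply maximizes expected payoff against the mix.
Y1: (1/4)·(-7) + (1/4)·(-7) + (3/8)·7 + (1/8)·(-5) = -3/2
Y2: (1/4)·4 + (1/4)·6 + (3/8)·0 + (1/8)·(-6) = 7/4
Y3: (1/4)·0 + (1/4)·(-3) + (3/8)·1 + (1/8)·0 = -3/8
Highest expected payoff is 7/4, from Y2.

Y2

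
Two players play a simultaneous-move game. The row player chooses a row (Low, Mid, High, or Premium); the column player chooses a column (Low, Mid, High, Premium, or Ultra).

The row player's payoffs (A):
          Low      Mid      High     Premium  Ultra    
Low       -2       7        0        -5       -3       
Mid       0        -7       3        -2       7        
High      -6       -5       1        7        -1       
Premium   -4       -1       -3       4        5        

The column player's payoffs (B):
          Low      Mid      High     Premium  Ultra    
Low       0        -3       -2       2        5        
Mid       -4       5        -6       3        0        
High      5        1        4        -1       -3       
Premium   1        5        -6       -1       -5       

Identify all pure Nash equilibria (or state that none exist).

A profile is a Nash equilibrium when each player is best-responding to the other.
The row player's best responses — vs Low: Mid (payoff 0); vs Mid: Low (payoff 7); vs High: Mid (payoff 3); vs Premium: High (payoff 7); vs Ultra: Mid (payoff 7).
The column player's best responses — vs Low: Ultra (payoff 5); vs Mid: Mid (payoff 5); vs High: Low (payoff 5); vs Premium: Mid (payoff 5).
No cell has both players best-responding. For instance, the row player's best reply to Premium is High, but against High the column player prefers Low over Premium.

None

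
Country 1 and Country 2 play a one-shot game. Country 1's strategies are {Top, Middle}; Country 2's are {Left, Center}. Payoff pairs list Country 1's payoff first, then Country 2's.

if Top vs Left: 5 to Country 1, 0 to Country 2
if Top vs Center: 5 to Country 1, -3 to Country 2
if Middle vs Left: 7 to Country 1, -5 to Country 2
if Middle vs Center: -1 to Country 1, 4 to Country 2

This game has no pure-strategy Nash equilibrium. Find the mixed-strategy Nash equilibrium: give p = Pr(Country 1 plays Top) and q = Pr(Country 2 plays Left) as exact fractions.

In a mixed NE each player is indifferent between their pure strategies, so the opponent's mix sets the indifference.
Country 2 indifferent between Left and Center: p·0 + (1−p)·(-5) = p·(-3) + (1−p)·4 ⟹ (-5) + 5p = 4 + (-7)p ⟹ p = 3/4.
Country 1 indifferent between Top and Middle: q·5 + (1−q)·5 = q·7 + (1−q)·(-1) ⟹ 5 + 0q = (-1) + 8q ⟹ q = 3/4.

p = 3/4, q = 3/4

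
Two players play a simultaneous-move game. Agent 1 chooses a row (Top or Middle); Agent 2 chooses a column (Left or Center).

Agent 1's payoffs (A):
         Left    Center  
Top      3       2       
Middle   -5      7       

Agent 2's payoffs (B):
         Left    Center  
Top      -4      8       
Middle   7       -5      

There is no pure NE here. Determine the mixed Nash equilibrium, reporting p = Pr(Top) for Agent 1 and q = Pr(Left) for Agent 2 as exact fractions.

Each player's mixing probability is pinned down by making the *other* player indifferent.
Agent 2 indifferent between Left and Center: p·(-4) + (1−p)·7 = p·8 + (1−p)·(-5) ⟹ 7 + (-11)p = (-5) + 13p ⟹ p = 1/2.
Agent 1 indifferent between Top and Middle: q·3 + (1−q)·2 = q·(-5) + (1−q)·7 ⟹ 2 + 1q = 7 + (-12)q ⟹ q = 5/13.

p = 1/2, q = 5/13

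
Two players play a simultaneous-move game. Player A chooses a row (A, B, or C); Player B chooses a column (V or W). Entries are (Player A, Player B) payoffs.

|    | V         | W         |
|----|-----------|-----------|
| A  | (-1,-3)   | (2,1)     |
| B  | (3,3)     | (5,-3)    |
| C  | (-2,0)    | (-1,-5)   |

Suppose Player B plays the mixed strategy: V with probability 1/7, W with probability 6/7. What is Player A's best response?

Compute Player A's expected payoff from each pure strategy against the given mix.
A: (1/7)·(-1) + (6/7)·2 = 11/7
B: (1/7)·3 + (6/7)·5 = 33/7
C: (1/7)·(-2) + (6/7)·(-1) = -8/7
Highest expected payoff is 33/7, from B.

B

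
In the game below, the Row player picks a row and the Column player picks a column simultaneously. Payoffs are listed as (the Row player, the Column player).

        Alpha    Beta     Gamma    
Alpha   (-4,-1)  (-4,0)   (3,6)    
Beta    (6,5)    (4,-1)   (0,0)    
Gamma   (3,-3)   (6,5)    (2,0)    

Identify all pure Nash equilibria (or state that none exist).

(Alpha, Gamma), (Beta, Alpha), and (Gamma, Beta)

Find each player's best response to every opponent strategy; NE are the intersections.
The Row player's best responses — vs Alpha: Beta (payoff 6); vs Beta: Gamma (payoff 6); vs Gamma: Alpha (payoff 3).
The Column player's best responses — vs Alpha: Gamma (payoff 6); vs Beta: Alpha (payoff 5); vs Gamma: Beta (payoff 5).
Mutual best responses occur at (Alpha, Gamma), (Beta, Alpha), and (Gamma, Beta); at each, neither player gains by switching.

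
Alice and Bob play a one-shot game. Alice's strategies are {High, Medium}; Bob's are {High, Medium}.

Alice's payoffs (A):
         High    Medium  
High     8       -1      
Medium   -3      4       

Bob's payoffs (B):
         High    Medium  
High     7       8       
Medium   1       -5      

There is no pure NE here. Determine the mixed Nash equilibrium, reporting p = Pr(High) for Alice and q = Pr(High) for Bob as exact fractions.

p = 6/7, q = 5/16

Each player's mixing probability is pinned down by making the *other* player indifferent.
Bob indifferent between High and Medium: p·7 + (1−p)·1 = p·8 + (1−p)·(-5) ⟹ 1 + 6p = (-5) + 13p ⟹ p = 6/7.
Alice indifferent between High and Medium: q·8 + (1−q)·(-1) = q·(-3) + (1−q)·4 ⟹ (-1) + 9q = 4 + (-7)q ⟹ q = 5/16.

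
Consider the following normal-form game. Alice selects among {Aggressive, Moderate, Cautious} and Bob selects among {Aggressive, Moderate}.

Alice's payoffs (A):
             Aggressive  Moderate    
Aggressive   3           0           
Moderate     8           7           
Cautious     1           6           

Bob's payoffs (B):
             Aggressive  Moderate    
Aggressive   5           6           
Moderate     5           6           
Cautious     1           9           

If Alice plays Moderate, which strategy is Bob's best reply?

With Alice fixed at Moderate, Bob's payoffs are: Aggressive → 5, Moderate → 6.
The maximum is 6, achieved by Moderate.

Moderate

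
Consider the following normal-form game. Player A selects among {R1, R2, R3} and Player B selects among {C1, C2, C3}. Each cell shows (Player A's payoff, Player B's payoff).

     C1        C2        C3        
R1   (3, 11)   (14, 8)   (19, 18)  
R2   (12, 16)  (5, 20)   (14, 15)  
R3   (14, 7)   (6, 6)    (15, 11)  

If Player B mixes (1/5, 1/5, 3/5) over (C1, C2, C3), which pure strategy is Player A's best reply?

R1

Player A's best reply maximizes expected payoff against the mix.
R1: (1/5)·3 + (1/5)·14 + (3/5)·19 = 74/5
R2: (1/5)·12 + (1/5)·5 + (3/5)·14 = 59/5
R3: (1/5)·14 + (1/5)·6 + (3/5)·15 = 13
Highest expected payoff is 74/5, from R1.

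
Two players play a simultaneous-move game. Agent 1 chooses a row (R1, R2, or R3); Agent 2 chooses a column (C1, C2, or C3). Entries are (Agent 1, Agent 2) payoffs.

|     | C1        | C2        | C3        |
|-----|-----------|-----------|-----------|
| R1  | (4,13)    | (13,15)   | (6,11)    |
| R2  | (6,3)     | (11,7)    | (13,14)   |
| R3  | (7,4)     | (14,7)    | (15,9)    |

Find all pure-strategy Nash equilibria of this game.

(R3, C3)

Find each player's best response to every opponent strategy; NE are the intersections.
Agent 1's best responses — vs C1: R3 (payoff 7); vs C2: R3 (payoff 14); vs C3: R3 (payoff 15).
Agent 2's best responses — vs R1: C2 (payoff 15); vs R2: C3 (payoff 14); vs R3: C3 (payoff 9).
The only mutual best response is (R3, C3); neither player gains by switching there.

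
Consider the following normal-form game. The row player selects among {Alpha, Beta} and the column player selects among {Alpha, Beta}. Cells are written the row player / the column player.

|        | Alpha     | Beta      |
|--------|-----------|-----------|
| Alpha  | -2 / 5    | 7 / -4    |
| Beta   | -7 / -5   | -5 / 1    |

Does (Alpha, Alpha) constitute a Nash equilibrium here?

Holding the column player at Alpha: the row player gets -2 from Alpha, versus -7 from Beta. No profitable deviation for the row player.
Holding the row player at Alpha: the column player gets 5 from Alpha, versus -4 from Beta. No profitable deviation for the column player either.

Yes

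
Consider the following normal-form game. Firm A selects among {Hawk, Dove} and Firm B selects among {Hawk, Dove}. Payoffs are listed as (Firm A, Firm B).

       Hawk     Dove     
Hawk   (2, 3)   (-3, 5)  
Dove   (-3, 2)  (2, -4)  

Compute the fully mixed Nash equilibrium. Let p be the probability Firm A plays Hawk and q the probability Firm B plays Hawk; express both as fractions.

Each player's mixing probability is pinned down by making the *other* player indifferent.
Firm B indifferent between Hawk and Dove: p·3 + (1−p)·2 = p·5 + (1−p)·(-4) ⟹ 2 + 1p = (-4) + 9p ⟹ p = 3/4.
Firm A indifferent between Hawk and Dove: q·2 + (1−q)·(-3) = q·(-3) + (1−q)·2 ⟹ (-3) + 5q = 2 + (-5)q ⟹ q = 1/2.

p = 3/4, q = 1/2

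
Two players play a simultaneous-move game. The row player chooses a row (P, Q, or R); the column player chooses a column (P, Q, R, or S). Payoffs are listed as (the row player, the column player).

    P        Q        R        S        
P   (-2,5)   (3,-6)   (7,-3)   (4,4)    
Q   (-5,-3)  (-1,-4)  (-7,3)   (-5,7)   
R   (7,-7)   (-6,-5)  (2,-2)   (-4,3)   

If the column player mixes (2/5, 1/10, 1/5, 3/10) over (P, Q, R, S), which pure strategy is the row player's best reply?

Compute the row player's expected payoff from each pure strategy against the given mix.
P: (2/5)·(-2) + (1/10)·3 + (1/5)·7 + (3/10)·4 = 21/10
Q: (2/5)·(-5) + (1/10)·(-1) + (1/5)·(-7) + (3/10)·(-5) = -5
R: (2/5)·7 + (1/10)·(-6) + (1/5)·2 + (3/10)·(-4) = 7/5
Highest expected payoff is 21/10, from P.

P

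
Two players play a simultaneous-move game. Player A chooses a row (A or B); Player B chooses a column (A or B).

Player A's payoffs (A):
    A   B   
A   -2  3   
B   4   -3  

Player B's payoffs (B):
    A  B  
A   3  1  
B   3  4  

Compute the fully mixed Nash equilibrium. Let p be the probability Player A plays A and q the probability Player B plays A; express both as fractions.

Each player's mixing probability is pinned down by making the *other* player indifferent.
Player B indifferent between A and B: p·3 + (1−p)·3 = p·1 + (1−p)·4 ⟹ 3 + 0p = 4 + (-3)p ⟹ p = 1/3.
Player A indifferent between A and B: q·(-2) + (1−q)·3 = q·4 + (1−q)·(-3) ⟹ 3 + (-5)q = (-3) + 7q ⟹ q = 1/2.

p = 1/3, q = 1/2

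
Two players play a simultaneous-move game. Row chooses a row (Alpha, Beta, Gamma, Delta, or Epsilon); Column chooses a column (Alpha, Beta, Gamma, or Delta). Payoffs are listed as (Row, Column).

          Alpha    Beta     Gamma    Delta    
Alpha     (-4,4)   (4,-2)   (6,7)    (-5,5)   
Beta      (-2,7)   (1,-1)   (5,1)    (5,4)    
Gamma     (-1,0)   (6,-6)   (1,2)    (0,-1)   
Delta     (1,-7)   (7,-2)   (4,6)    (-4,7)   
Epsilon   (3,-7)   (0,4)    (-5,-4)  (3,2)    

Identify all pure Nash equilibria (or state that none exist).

Find each player's best response to every opponent strategy; NE are the intersections.
Row's best responses — vs Alpha: Epsilon (payoff 3); vs Beta: Delta (payoff 7); vs Gamma: Alpha (payoff 6); vs Delta: Beta (payoff 5).
Column's best responses — vs Alpha: Gamma (payoff 7); vs Beta: Alpha (payoff 7); vs Gamma: Gamma (payoff 2); vs Delta: Delta (payoff 7); vs Epsilon: Beta (payoff 4).
The only mutual best response is (Alpha, Gamma); neither player gains by switching there.

(Alpha, Gamma)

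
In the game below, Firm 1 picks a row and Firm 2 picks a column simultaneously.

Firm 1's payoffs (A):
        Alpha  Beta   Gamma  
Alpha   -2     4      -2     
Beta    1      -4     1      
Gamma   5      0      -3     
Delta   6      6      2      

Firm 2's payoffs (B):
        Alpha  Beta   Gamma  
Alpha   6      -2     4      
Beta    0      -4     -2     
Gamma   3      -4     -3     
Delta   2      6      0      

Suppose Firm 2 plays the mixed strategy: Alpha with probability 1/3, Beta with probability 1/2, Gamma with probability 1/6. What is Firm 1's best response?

Delta

Compute Firm 1's expected payoff from each pure strategy against the given mix.
Alpha: (1/3)·(-2) + (1/2)·4 + (1/6)·(-2) = 1
Beta: (1/3)·1 + (1/2)·(-4) + (1/6)·1 = -3/2
Gamma: (1/3)·5 + (1/2)·0 + (1/6)·(-3) = 7/6
Delta: (1/3)·6 + (1/2)·6 + (1/6)·2 = 16/3
Highest expected payoff is 16/3, from Delta.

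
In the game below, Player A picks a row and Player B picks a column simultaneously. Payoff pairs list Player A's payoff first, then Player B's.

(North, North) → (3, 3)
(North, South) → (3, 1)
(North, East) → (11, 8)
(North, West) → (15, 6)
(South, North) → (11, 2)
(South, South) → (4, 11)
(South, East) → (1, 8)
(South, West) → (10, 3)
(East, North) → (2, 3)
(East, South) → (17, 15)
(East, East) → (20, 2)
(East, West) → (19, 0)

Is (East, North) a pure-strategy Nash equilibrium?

No

Holding Player B at North: Player A gets 2 from East but could get 11 by switching to South. Player A has a profitable deviation.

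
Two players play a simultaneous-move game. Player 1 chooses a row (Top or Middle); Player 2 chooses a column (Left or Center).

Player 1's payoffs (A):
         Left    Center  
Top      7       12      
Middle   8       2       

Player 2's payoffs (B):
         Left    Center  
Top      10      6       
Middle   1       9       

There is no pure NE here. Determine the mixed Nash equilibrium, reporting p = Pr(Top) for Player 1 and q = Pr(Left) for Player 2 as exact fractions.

In a mixed NE each player is indifferent between their pure strategies, so the opponent's mix sets the indifference.
Player 2 indifferent between Left and Center: p·10 + (1−p)·1 = p·6 + (1−p)·9 ⟹ 1 + 9p = 9 + (-3)p ⟹ p = 2/3.
Player 1 indifferent between Top and Middle: q·7 + (1−q)·12 = q·8 + (1−q)·2 ⟹ 12 + (-5)q = 2 + 6q ⟹ q = 10/11.

p = 2/3, q = 10/11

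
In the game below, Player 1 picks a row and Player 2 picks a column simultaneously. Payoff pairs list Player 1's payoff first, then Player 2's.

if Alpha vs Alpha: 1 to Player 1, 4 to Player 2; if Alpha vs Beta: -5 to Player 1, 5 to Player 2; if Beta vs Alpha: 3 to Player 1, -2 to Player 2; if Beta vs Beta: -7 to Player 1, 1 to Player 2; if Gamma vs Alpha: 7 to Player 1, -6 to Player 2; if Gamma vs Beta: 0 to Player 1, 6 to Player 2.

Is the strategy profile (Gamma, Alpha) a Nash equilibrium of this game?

Holding Player 2 at Alpha: Player 1 gets 7 from Gamma, versus 1 from Alpha, 3 from Beta. No profitable deviation for Player 1.
Holding Player 1 at Gamma: Player 2 gets -6 from Alpha but could get 6 by switching to Beta. Player 2 has a profitable deviation.

No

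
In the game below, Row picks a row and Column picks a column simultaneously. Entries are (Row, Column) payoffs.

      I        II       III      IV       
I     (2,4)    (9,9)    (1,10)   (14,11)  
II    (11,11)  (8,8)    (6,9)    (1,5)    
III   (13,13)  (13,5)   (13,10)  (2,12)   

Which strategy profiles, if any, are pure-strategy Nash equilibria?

Find each player's best response to every opponent strategy; NE are the intersections.
Row's best responses — vs I: III (payoff 13); vs II: III (payoff 13); vs III: III (payoff 13); vs IV: I (payoff 14).
Column's best responses — vs I: IV (payoff 11); vs II: I (payoff 11); vs III: I (payoff 13).
Mutual best responses occur at (I, IV) and (III, I); at each, neither player gains by switching.

(I, IV) and (III, I)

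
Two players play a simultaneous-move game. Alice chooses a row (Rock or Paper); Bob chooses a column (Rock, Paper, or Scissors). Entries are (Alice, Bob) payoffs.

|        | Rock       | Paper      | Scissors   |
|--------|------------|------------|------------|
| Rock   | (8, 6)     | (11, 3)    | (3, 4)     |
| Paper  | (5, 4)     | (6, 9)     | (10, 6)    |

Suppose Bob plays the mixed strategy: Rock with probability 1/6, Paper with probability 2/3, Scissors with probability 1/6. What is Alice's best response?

Compute Alice's expected payoff from each pure strategy against the given mix.
Rock: (1/6)·8 + (2/3)·11 + (1/6)·3 = 55/6
Paper: (1/6)·5 + (2/3)·6 + (1/6)·10 = 13/2
Highest expected payoff is 55/6, from Rock.

Rock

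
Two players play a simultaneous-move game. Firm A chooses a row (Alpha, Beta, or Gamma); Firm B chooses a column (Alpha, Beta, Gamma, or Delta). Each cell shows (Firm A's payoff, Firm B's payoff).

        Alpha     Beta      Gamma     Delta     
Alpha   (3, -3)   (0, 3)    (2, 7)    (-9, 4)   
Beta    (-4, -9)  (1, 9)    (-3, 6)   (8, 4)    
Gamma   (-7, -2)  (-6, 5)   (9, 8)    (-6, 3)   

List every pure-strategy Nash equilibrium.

(Beta, Beta) and (Gamma, Gamma)

A profile is a Nash equilibrium when each player is best-responding to the other.
Firm A's best responses — vs Alpha: Alpha (payoff 3); vs Beta: Beta (payoff 1); vs Gamma: Gamma (payoff 9); vs Delta: Beta (payoff 8).
Firm B's best responses — vs Alpha: Gamma (payoff 7); vs Beta: Beta (payoff 9); vs Gamma: Gamma (payoff 8).
Mutual best responses occur at (Beta, Beta) and (Gamma, Gamma); at each, neither player gains by switching.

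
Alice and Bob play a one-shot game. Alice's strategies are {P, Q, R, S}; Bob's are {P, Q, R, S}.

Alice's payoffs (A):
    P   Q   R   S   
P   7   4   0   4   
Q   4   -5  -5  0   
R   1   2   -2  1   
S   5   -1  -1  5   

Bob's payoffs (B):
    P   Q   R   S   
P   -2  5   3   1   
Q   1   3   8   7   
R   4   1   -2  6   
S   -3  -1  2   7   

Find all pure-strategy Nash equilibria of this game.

Find each player's best response to every opponent strategy; NE are the intersections.
Alice's best responses — vs P: P (payoff 7); vs Q: P (payoff 4); vs R: P (payoff 0); vs S: S (payoff 5).
Bob's best responses — vs P: Q (payoff 5); vs Q: R (payoff 8); vs R: S (payoff 6); vs S: S (payoff 7).
Mutual best responses occur at (P, Q) and (S, S); at each, neither player gains by switching.

(P, Q) and (S, S)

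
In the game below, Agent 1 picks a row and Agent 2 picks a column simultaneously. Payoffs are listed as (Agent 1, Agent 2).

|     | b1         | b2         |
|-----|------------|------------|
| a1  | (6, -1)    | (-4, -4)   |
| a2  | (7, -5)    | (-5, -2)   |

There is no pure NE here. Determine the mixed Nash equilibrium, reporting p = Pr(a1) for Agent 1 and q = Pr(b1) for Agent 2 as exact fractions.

p = 1/2, q = 1/2

In a mixed NE each player is indifferent between their pure strategies, so the opponent's mix sets the indifference.
Agent 2 indifferent between b1 and b2: p·(-1) + (1−p)·(-5) = p·(-4) + (1−p)·(-2) ⟹ (-5) + 4p = (-2) + (-2)p ⟹ p = 1/2.
Agent 1 indifferent between a1 and a2: q·6 + (1−q)·(-4) = q·7 + (1−q)·(-5) ⟹ (-4) + 10q = (-5) + 12q ⟹ q = 1/2.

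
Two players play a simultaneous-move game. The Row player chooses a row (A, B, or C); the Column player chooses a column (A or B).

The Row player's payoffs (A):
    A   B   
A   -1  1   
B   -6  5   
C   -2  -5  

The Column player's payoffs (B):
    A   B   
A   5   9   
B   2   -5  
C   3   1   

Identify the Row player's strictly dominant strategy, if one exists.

A strategy is strictly dominant if it gives the Row player a strictly higher payoff than every other strategy, against every choice by the opponent.
A is not dominant: against B, B gives 5 > 1.
B is not dominant: against A, A gives -1 > -6.
C is not dominant: against A, A gives -1 > -2.
No single strategy is best against every opponent action.

No strictly dominant strategy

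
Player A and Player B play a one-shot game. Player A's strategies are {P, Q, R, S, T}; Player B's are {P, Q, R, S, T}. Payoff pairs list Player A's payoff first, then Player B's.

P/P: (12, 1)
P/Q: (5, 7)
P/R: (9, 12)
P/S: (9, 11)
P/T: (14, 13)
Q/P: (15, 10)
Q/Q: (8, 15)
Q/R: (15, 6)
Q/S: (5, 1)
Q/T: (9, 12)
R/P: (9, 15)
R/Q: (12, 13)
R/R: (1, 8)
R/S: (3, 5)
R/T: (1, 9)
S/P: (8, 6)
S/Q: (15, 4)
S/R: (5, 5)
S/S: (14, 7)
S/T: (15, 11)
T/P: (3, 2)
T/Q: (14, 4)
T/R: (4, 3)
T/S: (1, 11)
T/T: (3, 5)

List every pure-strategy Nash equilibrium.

(S, T)

Find each player's best response to every opponent strategy; NE are the intersections.
Player A's best responses — vs P: Q (payoff 15); vs Q: S (payoff 15); vs R: Q (payoff 15); vs S: S (payoff 14); vs T: S (payoff 15).
Player B's best responses — vs P: T (payoff 13); vs Q: Q (payoff 15); vs R: P (payoff 15); vs S: T (payoff 11); vs T: S (payoff 11).
The only mutual best response is (S, T); neither player gains by switching there.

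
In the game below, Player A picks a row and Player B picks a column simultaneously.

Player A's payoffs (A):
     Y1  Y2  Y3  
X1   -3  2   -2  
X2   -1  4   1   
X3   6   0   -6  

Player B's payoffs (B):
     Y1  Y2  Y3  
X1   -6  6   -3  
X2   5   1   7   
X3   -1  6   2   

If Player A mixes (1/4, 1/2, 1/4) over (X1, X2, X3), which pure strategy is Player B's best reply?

Y2

Player B's best reply maximizes expected payoff against the mix.
Y1: (1/4)·(-6) + (1/2)·5 + (1/4)·(-1) = 3/4
Y2: (1/4)·6 + (1/2)·1 + (1/4)·6 = 7/2
Y3: (1/4)·(-3) + (1/2)·7 + (1/4)·2 = 13/4
Highest expected payoff is 7/2, from Y2.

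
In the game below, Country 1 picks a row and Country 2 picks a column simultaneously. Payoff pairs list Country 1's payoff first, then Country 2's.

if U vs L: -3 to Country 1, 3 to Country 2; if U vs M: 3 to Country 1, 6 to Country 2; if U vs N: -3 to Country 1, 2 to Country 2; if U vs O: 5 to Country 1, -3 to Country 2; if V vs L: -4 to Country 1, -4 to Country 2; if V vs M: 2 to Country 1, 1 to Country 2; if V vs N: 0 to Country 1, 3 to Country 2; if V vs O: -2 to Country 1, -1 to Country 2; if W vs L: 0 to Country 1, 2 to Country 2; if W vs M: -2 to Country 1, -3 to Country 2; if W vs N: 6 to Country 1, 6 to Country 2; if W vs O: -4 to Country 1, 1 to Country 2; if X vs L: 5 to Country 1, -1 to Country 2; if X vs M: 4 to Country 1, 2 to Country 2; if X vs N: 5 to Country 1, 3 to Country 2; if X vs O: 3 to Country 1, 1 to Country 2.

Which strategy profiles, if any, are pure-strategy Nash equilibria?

Find each player's best response to every opponent strategy; NE are the intersections.
Country 1's best responses — vs L: X (payoff 5); vs M: X (payoff 4); vs N: W (payoff 6); vs O: U (payoff 5).
Country 2's best responses — vs U: M (payoff 6); vs V: N (payoff 3); vs W: N (payoff 6); vs X: N (payoff 3).
The only mutual best response is (W, N); neither player gains by switching there.

(W, N)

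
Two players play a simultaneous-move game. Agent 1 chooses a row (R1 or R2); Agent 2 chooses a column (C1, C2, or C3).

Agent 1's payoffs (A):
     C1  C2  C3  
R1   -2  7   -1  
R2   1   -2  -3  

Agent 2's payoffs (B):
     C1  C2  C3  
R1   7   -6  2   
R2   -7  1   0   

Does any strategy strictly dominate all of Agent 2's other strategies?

A strategy is strictly dominant if it gives Agent 2 a strictly higher payoff than every other strategy, against every choice by the opponent.
C1 is not dominant: against R2, C2 gives 1 > -7.
C2 is not dominant: against R1, C1 gives 7 > -6.
C3 is not dominant: against R1, C1 gives 7 > 2.
No single strategy is best against every opponent action.

None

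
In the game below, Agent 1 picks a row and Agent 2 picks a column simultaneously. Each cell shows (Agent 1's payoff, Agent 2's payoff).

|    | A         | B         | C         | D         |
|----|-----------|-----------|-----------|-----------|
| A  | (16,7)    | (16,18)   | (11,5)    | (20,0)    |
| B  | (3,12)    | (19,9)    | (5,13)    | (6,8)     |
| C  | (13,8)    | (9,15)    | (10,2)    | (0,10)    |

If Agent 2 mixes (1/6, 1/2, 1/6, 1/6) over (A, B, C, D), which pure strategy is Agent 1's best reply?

A

Compute Agent 1's expected payoff from each pure strategy against the given mix.
A: (1/6)·16 + (1/2)·16 + (1/6)·11 + (1/6)·20 = 95/6
B: (1/6)·3 + (1/2)·19 + (1/6)·5 + (1/6)·6 = 71/6
C: (1/6)·13 + (1/2)·9 + (1/6)·10 + (1/6)·0 = 25/3
Highest expected payoff is 95/6, from A.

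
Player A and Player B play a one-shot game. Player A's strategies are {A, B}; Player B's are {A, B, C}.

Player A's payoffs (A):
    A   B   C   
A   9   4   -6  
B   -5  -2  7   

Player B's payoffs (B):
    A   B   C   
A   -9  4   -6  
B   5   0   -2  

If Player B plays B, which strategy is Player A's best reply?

With Player B fixed at B, Player A's payoffs are: A → 4, B → -2.
The maximum is 4, achieved by A.

A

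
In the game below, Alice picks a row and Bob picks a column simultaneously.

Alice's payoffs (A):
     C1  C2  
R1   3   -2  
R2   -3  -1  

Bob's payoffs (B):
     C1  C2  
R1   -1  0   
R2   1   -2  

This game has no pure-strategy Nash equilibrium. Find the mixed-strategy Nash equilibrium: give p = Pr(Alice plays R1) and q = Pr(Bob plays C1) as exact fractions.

p = 3/4, q = 1/7

Each player's mixing probability is pinned down by making the *other* player indifferent.
Bob indifferent between C1 and C2: p·(-1) + (1−p)·1 = p·0 + (1−p)·(-2) ⟹ 1 + (-2)p = (-2) + 2p ⟹ p = 3/4.
Alice indifferent between R1 and R2: q·3 + (1−q)·(-2) = q·(-3) + (1−q)·(-1) ⟹ (-2) + 5q = (-1) + (-2)q ⟹ q = 1/7.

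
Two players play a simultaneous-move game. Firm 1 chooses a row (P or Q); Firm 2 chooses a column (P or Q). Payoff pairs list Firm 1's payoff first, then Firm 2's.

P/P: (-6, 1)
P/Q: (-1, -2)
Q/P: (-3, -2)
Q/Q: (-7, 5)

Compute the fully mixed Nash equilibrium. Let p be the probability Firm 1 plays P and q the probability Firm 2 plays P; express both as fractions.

Each player's mixing probability is pinned down by making the *other* player indifferent.
Firm 2 indifferent between P and Q: p·1 + (1−p)·(-2) = p·(-2) + (1−p)·5 ⟹ (-2) + 3p = 5 + (-7)p ⟹ p = 7/10.
Firm 1 indifferent between P and Q: q·(-6) + (1−q)·(-1) = q·(-3) + (1−q)·(-7) ⟹ (-1) + (-5)q = (-7) + 4q ⟹ q = 2/3.

p = 7/10, q = 2/3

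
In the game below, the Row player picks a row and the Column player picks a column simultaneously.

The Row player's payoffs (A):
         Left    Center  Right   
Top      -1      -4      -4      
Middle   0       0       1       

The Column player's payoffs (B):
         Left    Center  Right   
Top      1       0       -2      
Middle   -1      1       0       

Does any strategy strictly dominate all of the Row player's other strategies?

A strategy is strictly dominant if it gives the Row player a strictly higher payoff than every other strategy, against every choice by the opponent.
Middle strictly dominates: vs Left: 0 > -1; vs Center: 0 > -4; vs Right: 1 > -4.

Middle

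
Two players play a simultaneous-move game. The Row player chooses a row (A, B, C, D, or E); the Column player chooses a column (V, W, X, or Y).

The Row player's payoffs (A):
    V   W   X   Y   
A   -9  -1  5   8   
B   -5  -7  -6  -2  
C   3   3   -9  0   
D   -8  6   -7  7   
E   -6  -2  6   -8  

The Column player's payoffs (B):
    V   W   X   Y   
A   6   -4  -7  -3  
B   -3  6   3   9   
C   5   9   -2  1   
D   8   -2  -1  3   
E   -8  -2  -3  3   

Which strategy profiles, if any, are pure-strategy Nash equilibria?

None

Check mutual best responses: a cell is a NE iff neither player can gain by unilaterally deviating.
The Row player's best responses — vs V: C (payoff 3); vs W: D (payoff 6); vs X: E (payoff 6); vs Y: A (payoff 8).
The Column player's best responses — vs A: V (payoff 6); vs B: Y (payoff 9); vs C: W (payoff 9); vs D: V (payoff 8); vs E: Y (payoff 3).
No cell has both players best-responding. For instance, the Row player's best reply to X is E, but against E the Column player prefers Y over X.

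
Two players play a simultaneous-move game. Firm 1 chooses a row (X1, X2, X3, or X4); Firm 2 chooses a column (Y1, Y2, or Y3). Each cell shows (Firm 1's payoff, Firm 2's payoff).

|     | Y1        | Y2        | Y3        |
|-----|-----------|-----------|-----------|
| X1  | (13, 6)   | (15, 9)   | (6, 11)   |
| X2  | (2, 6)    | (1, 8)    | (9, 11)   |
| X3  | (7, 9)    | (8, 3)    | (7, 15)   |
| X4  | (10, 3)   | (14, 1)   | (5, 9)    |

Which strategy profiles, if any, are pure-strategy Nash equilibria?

(X2, Y3)

Find each player's best response to every opponent strategy; NE are the intersections.
Firm 1's best responses — vs Y1: X1 (payoff 13); vs Y2: X1 (payoff 15); vs Y3: X2 (payoff 9).
Firm 2's best responses — vs X1: Y3 (payoff 11); vs X2: Y3 (payoff 11); vs X3: Y3 (payoff 15); vs X4: Y3 (payoff 9).
The only mutual best response is (X2, Y3); neither player gains by switching there.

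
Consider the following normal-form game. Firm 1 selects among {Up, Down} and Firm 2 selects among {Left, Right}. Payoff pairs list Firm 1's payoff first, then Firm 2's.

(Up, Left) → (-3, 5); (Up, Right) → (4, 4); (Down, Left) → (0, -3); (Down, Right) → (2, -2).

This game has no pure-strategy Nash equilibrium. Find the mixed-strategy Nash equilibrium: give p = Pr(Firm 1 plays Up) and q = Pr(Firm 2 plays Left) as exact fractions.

p = 1/2, q = 2/5

Each player's mixing probability is pinned down by making the *other* player indifferent.
Firm 2 indifferent between Left and Right: p·5 + (1−p)·(-3) = p·4 + (1−p)·(-2) ⟹ (-3) + 8p = (-2) + 6p ⟹ p = 1/2.
Firm 1 indifferent between Up and Down: q·(-3) + (1−q)·4 = q·0 + (1−q)·2 ⟹ 4 + (-7)q = 2 + (-2)q ⟹ q = 2/5.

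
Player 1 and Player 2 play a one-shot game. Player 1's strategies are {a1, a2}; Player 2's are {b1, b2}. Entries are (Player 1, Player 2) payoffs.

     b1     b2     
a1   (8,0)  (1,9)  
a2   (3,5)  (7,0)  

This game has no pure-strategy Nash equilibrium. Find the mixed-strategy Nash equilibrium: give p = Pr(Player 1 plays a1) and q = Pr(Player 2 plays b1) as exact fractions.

p = 5/14, q = 6/11

In a mixed NE each player is indifferent between their pure strategies, so the opponent's mix sets the indifference.
Player 2 indifferent between b1 and b2: p·0 + (1−p)·5 = p·9 + (1−p)·0 ⟹ 5 + (-5)p = 0 + 9p ⟹ p = 5/14.
Player 1 indifferent between a1 and a2: q·8 + (1−q)·1 = q·3 + (1−q)·7 ⟹ 1 + 7q = 7 + (-4)q ⟹ q = 6/11.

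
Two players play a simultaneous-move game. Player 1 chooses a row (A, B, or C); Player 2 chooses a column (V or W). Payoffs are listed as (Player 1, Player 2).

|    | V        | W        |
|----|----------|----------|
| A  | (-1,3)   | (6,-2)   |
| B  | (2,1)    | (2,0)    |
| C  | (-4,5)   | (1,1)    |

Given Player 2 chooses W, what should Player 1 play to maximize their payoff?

A

With Player 2 fixed at W, Player 1's payoffs are: A → 6, B → 2, C → 1.
The maximum is 6, achieved by A.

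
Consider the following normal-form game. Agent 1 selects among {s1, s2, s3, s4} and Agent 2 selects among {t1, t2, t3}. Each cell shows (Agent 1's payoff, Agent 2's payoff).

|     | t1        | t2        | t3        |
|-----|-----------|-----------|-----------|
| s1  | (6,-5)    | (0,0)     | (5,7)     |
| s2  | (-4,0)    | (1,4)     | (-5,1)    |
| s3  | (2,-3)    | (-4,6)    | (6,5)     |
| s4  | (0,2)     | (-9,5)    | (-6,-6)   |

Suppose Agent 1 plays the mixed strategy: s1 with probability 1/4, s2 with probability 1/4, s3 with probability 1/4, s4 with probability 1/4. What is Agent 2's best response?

Compute Agent 2's expected payoff from each pure strategy against the given mix.
t1: (1/4)·(-5) + (1/4)·0 + (1/4)·(-3) + (1/4)·2 = -3/2
t2: (1/4)·0 + (1/4)·4 + (1/4)·6 + (1/4)·5 = 15/4
t3: (1/4)·7 + (1/4)·1 + (1/4)·5 + (1/4)·(-6) = 7/4
Highest expected payoff is 15/4, from t2.

t2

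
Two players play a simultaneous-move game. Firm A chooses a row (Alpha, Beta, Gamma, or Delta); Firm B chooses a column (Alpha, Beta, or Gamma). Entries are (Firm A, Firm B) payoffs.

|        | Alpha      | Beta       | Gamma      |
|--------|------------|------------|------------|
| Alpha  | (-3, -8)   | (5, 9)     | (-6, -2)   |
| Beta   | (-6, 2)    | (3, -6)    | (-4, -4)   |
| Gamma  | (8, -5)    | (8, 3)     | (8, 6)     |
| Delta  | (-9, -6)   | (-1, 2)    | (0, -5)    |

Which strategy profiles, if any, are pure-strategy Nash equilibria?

(Gamma, Gamma)

Check mutual best responses: a cell is a NE iff neither player can gain by unilaterally deviating.
Firm A's best responses — vs Alpha: Gamma (payoff 8); vs Beta: Gamma (payoff 8); vs Gamma: Gamma (payoff 8).
Firm B's best responses — vs Alpha: Beta (payoff 9); vs Beta: Alpha (payoff 2); vs Gamma: Gamma (payoff 6); vs Delta: Beta (payoff 2).
The only mutual best response is (Gamma, Gamma); neither player gains by switching there.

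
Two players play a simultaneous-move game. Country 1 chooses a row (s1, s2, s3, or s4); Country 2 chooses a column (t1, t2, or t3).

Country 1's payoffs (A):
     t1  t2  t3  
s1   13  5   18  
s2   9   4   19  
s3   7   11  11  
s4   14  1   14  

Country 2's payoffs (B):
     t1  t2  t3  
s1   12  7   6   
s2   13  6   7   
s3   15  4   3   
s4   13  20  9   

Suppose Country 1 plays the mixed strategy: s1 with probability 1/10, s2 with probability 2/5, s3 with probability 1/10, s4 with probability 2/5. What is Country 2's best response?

Compute Country 2's expected payoff from each pure strategy against the given mix.
t1: (1/10)·12 + (2/5)·13 + (1/10)·15 + (2/5)·13 = 131/10
t2: (1/10)·7 + (2/5)·6 + (1/10)·4 + (2/5)·20 = 23/2
t3: (1/10)·6 + (2/5)·7 + (1/10)·3 + (2/5)·9 = 73/10
Highest expected payoff is 131/10, from t1.

t1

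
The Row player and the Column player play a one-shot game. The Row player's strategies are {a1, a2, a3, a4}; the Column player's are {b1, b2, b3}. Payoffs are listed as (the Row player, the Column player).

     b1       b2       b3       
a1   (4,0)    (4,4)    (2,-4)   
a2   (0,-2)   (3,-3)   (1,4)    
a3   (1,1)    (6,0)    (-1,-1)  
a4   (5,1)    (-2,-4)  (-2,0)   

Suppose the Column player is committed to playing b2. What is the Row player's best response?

a3

With the Column player fixed at b2, the Row player's payoffs are: a1 → 4, a2 → 3, a3 → 6, a4 → -2.
The maximum is 6, achieved by a3.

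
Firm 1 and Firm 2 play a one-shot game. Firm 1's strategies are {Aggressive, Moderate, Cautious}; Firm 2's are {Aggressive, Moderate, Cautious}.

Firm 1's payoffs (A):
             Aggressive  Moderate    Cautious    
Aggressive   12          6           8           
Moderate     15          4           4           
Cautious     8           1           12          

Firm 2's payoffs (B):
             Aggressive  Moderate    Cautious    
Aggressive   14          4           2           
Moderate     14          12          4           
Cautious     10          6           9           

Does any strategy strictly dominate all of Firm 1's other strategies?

No strictly dominant strategy

Check whether one of Firm 1's strategies beats all alternatives regardless of what the opponent does.
Aggressive is not dominant: against Aggressive, Moderate gives 15 > 12.
Moderate is not dominant: against Moderate, Aggressive gives 6 > 4.
Cautious is not dominant: against Aggressive, Aggressive gives 12 > 8.
No single strategy is best against every opponent action.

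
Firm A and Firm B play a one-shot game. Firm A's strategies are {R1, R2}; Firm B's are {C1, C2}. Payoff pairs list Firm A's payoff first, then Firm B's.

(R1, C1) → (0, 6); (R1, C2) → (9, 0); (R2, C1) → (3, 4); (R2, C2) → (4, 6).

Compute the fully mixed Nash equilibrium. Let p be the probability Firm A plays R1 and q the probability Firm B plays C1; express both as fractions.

p = 1/4, q = 5/8

Each player's mixing probability is pinned down by making the *other* player indifferent.
Firm B indifferent between C1 and C2: p·6 + (1−p)·4 = p·0 + (1−p)·6 ⟹ 4 + 2p = 6 + (-6)p ⟹ p = 1/4.
Firm A indifferent between R1 and R2: q·0 + (1−q)·9 = q·3 + (1−q)·4 ⟹ 9 + (-9)q = 4 + (-1)q ⟹ q = 5/8.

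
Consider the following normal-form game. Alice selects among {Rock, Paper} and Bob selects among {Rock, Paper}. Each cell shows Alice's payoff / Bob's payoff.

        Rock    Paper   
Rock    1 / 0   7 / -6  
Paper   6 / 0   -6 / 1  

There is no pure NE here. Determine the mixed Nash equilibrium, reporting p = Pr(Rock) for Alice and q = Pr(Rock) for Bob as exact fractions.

Each player's mixing probability is pinned down by making the *other* player indifferent.
Bob indifferent between Rock and Paper: p·0 + (1−p)·0 = p·(-6) + (1−p)·1 ⟹ 0 + 0p = 1 + (-7)p ⟹ p = 1/7.
Alice indifferent between Rock and Paper: q·1 + (1−q)·7 = q·6 + (1−q)·(-6) ⟹ 7 + (-6)q = (-6) + 12q ⟹ q = 13/18.

p = 1/7, q = 13/18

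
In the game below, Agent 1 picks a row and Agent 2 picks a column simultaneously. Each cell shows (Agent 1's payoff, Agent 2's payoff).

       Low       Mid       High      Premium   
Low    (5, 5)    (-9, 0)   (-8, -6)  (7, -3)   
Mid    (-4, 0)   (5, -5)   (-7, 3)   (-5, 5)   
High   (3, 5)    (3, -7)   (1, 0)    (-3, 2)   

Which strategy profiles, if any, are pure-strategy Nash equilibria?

Find each player's best response to every opponent strategy; NE are the intersections.
Agent 1's best responses — vs Low: Low (payoff 5); vs Mid: Mid (payoff 5); vs High: High (payoff 1); vs Premium: Low (payoff 7).
Agent 2's best responses — vs Low: Low (payoff 5); vs Mid: Premium (payoff 5); vs High: Low (payoff 5).
The only mutual best response is (Low, Low); neither player gains by switching there.

(Low, Low)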